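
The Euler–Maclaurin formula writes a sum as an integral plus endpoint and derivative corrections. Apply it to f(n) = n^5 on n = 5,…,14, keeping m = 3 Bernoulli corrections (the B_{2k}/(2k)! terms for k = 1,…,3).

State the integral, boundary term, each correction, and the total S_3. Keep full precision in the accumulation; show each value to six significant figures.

S_3 ≈ 1.53852e+06

Integral: ∫_5^14 x^5 dx = 1.25232e+06.
Endpoint term: (f(5) + f(14))/2 = (3125.00 + 537824)/2 = 270474.
Running total after boundary: 1.52279e+06.
Correction k=1: B_{2}/2! · (f^{(1)}(14) − f^{(1)}(5)) = 1/12 · (192080 − 3125.00) = 15746.2.
Running total after k=1: 1.53854e+06.
Correction k=2: B_{4}/4! · (f^{(3)}(14) − f^{(3)}(5)) = −1/720 · (11760.0 − 1500.00) = -14.2500.
Running total after k=2: 1.53852e+06.
Correction k=3: B_{6}/6! · (f^{(5)}(14) − f^{(5)}(5)) = 1/30240 · (120.000 − 120.000) = 0.00000.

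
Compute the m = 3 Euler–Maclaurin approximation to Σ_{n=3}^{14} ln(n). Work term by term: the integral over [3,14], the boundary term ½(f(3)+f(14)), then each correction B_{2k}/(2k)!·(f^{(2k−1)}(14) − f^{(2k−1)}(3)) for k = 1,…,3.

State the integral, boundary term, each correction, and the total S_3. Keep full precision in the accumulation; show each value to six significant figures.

∫_3^14 ln(x) dx evaluates to 22.6510.
Endpoint term: (f(3) + f(14))/2 = (1.09861 + 2.63906)/2 = 1.86883.
Integral + boundary = 24.5198.
Correction k=1: B_{2}/2! · (f^{(1)}(14) − f^{(1)}(3)) = 1/12 · (0.0714286 − 0.333333) = -0.0218254.
After k=1: 24.4980.
Correction k=2: B_{4}/4! · (f^{(3)}(14) − f^{(3)}(3)) = −1/720 · (0.000728863 − 0.0740741) = 0.000101868.
After k=2: 24.4981.
Correction k=3: B_{6}/6! · (f^{(5)}(14) − f^{(5)}(3)) = 1/30240 · (4.46243e-05 − 0.0987654) = -3.26458e-06.

S_3 ≈ 24.4981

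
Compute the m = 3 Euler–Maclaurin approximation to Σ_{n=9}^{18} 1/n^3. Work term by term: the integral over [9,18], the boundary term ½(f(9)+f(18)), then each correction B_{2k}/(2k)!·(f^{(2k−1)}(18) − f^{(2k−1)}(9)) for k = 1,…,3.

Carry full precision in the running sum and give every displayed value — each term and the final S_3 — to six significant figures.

Integral: ∫_9^18 1/x^3 dx = 0.00462963.
Endpoint term: (f(9) + f(18))/2 = (0.00137174 + 0.000171468)/2 = 0.000771605.
So far: 0.00540123.
Order-1 term: 1/12 · (-2.85780e-05 − (-0.000457247)) = 3.57225e-05.
After k=1: 0.00543696.
Order-2 term: −1/720 · (-1.76407e-06 − (-0.000112901)) = -1.54356e-07.
After k=2: 0.00543680.
Order-3 term: 1/30240 · (-2.28676e-07 − (-5.85410e-05)) = 1.92832e-09.

S_3 ≈ 0.00543680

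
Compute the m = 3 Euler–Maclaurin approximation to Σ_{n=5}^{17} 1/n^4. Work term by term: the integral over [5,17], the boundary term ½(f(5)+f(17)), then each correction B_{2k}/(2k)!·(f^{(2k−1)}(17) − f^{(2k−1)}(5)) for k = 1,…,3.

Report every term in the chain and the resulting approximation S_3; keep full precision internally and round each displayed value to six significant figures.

S_3 ≈ 0.00350922

Integral: ∫_5^17 1/x^4 dx = 0.00259882.
Boundary: ½(f(5) + f(17)) = ½(0.00160000 + 1.19730e-05) = 0.000805987.
Running total after boundary: 0.00340481.
Correction k=1: B_{2}/2! · (f^{(1)}(17) − f^{(1)}(5)) = 1/12 · (-2.81719e-06 − (-0.00128000)) = 0.000106432.
Running total after k=1: 0.00351124.
Correction k=2: B_{4}/4! · (f^{(3)}(17) − f^{(3)}(5)) = −1/720 · (-2.92441e-07 − (-0.00153600)) = -2.13293e-06.
Running total after k=2: 0.00350910.
Correction k=3: B_{6}/6! · (f^{(5)}(17) − f^{(5)}(5)) = 1/30240 · (-5.66668e-08 − (-0.00344064)) = 1.13776e-07.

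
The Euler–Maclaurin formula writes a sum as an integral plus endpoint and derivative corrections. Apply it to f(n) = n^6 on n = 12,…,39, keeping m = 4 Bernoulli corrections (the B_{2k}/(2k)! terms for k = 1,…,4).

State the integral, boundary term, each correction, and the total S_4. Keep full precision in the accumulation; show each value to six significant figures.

∫_12^39 x^6 dx evaluates to 1.95993e+10.
Endpoint term: (f(12) + f(39))/2 = (2.98598e+06 + 3.51874e+09)/2 = 1.76086e+09.
Running total after boundary: 2.13602e+10.
Correction k=1: B_{2}/2! · (f^{(1)}(39) − f^{(1)}(12)) = 1/12 · (5.41345e+08 − 1.49299e+06) = 4.49877e+07.
After k=1: 2.14052e+10.
Correction k=2: B_{4}/4! · (f^{(3)}(39) − f^{(3)}(12)) = −1/720 · (7.11828e+06 − 207360) = -9598.50.
After k=2: 2.14052e+10.
Correction k=3: B_{6}/6! · (f^{(5)}(39) − f^{(5)}(12)) = 1/30240 · (28080.0 − 8640.00) = 0.642857.
After k=3: 2.14052e+10.
Correction k=4: B_{8}/8! · (f^{(7)}(39) − f^{(7)}(12)) = −1/1209600 · (0.00000 − 0.00000) = 0.00000.

S_4 ≈ 2.14052e+10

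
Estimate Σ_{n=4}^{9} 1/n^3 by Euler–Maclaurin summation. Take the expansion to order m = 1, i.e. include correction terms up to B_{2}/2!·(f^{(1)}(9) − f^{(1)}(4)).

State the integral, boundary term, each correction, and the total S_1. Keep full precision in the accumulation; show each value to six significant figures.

S_1 ≈ 0.0345140

∫_4^9 1/x^3 dx evaluates to 0.0250772.
½[f(4) + f(9)] = ½[0.0156250 + 0.00137174] = 0.00849837.
Running total after boundary: 0.0335755.
k=1: B_{2}/(2)! × [f^{(1)}(9) − f^{(1)}(4)] = 1/12 × (-0.000457247 − (-0.0117188)) = 0.000938459.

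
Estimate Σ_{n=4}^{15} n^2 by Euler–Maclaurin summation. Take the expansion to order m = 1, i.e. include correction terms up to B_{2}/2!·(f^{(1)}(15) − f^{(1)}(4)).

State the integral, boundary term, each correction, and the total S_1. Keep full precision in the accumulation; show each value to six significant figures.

Integral: ∫_4^15 x^2 dx = 1103.67.
Endpoint term: (f(4) + f(15))/2 = (16.0000 + 225.000)/2 = 120.500.
Running total after boundary: 1224.17.
Order-1 term: 1/12 · (30.0000 − 8.00000) = 1.83333.

S_1 ≈ 1226.00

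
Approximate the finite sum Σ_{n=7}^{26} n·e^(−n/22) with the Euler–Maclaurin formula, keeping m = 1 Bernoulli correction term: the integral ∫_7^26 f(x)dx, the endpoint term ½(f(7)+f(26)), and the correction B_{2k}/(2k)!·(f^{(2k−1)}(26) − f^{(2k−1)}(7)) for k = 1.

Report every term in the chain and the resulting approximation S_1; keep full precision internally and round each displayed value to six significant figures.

Integral: ∫_7^26 x·e^(−x/22) dx = 140.229.
Endpoint term: (f(7) + f(26))/2 = (5.09229 + 7.97473)/2 = 6.53351.
Integral + boundary = 146.763.
Correction k=1: B_{2}/2! · (f^{(1)}(26) − f^{(1)}(7)) = 1/12 · (-0.0557674 − 0.496003) = -0.0459808.

S_1 ≈ 146.717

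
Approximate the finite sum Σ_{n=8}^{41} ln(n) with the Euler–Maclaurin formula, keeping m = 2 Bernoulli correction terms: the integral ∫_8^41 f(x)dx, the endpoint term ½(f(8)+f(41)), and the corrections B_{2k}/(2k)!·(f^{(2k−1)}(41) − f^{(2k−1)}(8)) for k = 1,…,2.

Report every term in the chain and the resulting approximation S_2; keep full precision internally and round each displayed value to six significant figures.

S_2 ≈ 105.509

The integral term ∫_8^41 ln(x) dx = 102.621.
Endpoint term: (f(8) + f(41))/2 = (2.07944 + 3.71357)/2 = 2.89651.
Integral + boundary = 105.517.
Order-1 term: 1/12 · (0.0243902 − 0.125000) = -0.00838415.
Partial sum through k=1: 105.509.
Order-2 term: −1/720 · (2.90187e-05 − 0.00390625) = 5.38504e-06.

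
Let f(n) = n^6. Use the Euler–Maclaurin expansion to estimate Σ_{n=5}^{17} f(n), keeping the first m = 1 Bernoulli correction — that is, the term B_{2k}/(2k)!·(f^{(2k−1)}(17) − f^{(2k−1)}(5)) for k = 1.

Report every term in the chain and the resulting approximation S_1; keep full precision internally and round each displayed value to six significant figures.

S_1 ≈ 7.13936e+07

Integral: ∫_5^17 x^6 dx = 5.86086e+07.
Boundary: ½(f(5) + f(17)) = ½(15625.0 + 2.41376e+07) = 1.20766e+07.
So far: 7.06852e+07.
k=1: B_{2}/(2)! × [f^{(1)}(17) − f^{(1)}(5)] = 1/12 × (8.51914e+06 − 18750.0) = 708366.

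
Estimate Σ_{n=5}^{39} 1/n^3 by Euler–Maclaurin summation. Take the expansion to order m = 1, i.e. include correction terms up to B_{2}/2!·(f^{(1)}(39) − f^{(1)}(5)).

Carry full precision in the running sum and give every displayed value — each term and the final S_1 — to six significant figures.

∫_5^39 1/x^3 dx evaluates to 0.0196713.
Boundary: ½(f(5) + f(39)) = ½(0.00800000 + 1.68580e-05) = 0.00400843.
So far: 0.0236797.
Correction k=1: B_{2}/2! · (f^{(1)}(39) − f^{(1)}(5)) = 1/12 · (-1.29677e-06 − (-0.00480000)) = 0.000399892.

S_1 ≈ 0.0240796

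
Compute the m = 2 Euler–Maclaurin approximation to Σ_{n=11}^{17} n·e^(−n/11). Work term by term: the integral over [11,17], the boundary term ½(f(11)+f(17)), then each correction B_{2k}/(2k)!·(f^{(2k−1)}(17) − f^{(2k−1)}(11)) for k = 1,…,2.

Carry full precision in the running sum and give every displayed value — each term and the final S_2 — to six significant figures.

Integral: ∫_11^17 x·e^(−x/11) dx = 23.3566.
Endpoint term: (f(11) + f(17))/2 = (4.04667 + 3.62465)/2 = 3.83566.
So far: 27.1923.
k=1: B_{2}/(2)! × [f^{(1)}(17) − f^{(1)}(11)] = 1/12 × (-0.116299 − 0.00000) = -0.00969159.
Running total after k=1: 27.1826.
k=2: B_{4}/(4)! × [f^{(3)}(17) − f^{(3)}(11)] = −1/720 × (0.00256306 − 0.00608065) = 4.88554e-06.

S_2 ≈ 27.1826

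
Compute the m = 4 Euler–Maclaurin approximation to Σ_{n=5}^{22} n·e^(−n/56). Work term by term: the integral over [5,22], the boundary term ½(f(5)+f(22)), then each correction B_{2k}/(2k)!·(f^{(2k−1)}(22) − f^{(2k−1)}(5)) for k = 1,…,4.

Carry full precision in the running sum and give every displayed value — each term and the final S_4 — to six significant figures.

∫_5^22 x·e^(−x/56) dx evaluates to 175.273.
Endpoint term: (f(5) + f(22))/2 = (4.57292 + 14.8528)/2 = 9.71284.
So far: 184.986.
k=1: B_{2}/(2)! × [f^{(1)}(22) − f^{(1)}(5)] = 1/12 × (0.409897 − 0.832925) = -0.0352523.
Running total after k=1: 184.950.
k=2: B_{4}/(4)! × [f^{(3)}(22) − f^{(3)}(5)] = −1/720 × (0.000561272 − 0.000848882) = 3.99459e-07.
Running total after k=2: 184.950.
k=3: B_{6}/(6)! × [f^{(5)}(22) − f^{(5)}(5)] = 1/30240 × (3.16274e-07 − 4.56684e-07) = -4.64319e-12.
Running total after k=3: 184.950.
k=4: B_{8}/(8)! × [f^{(7)}(22) − f^{(7)}(5)] = −1/1209600 × (1.44634e-10 − 2.04936e-10) = 4.98531e-17.

S_4 ≈ 184.950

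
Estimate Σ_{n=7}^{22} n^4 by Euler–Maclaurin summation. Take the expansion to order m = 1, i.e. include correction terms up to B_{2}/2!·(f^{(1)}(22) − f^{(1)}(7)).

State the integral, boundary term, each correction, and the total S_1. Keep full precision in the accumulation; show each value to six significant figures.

Integral: ∫_7^22 x^4 dx = 1.02736e+06.
Endpoint term: (f(7) + f(22))/2 = (2401.00 + 234256)/2 = 118328.
Integral + boundary = 1.14569e+06.
k=1: B_{2}/(2)! × [f^{(1)}(22) − f^{(1)}(7)] = 1/12 × (42592.0 − 1372.00) = 3435.00.

S_1 ≈ 1.14913e+06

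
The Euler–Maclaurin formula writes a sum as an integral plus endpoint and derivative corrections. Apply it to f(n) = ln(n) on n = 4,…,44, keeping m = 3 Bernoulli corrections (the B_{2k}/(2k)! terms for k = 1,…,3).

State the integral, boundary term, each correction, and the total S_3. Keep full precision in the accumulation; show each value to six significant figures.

S_3 ≈ 123.526

The integral term ∫_4^44 ln(x) dx = 120.959.
Endpoint term: (f(4) + f(44))/2 = (1.38629 + 3.78419)/2 = 2.58524.
So far: 123.544.
Order-1 term: 1/12 · (0.0227273 − 0.250000) = -0.0189394.
Running total after k=1: 123.525.
Order-2 term: −1/720 · (2.34786e-05 − 0.0312500) = 4.33702e-05.
Running total after k=2: 123.526.
Order-3 term: 1/30240 · (1.45528e-07 − 0.0234375) = -7.75045e-07.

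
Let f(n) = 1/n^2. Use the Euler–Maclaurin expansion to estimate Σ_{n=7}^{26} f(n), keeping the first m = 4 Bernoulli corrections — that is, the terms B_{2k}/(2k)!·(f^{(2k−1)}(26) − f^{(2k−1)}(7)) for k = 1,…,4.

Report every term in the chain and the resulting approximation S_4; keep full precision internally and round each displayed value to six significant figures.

The integral term ∫_7^26 1/x^2 dx = 0.104396.
Boundary: ½(f(7) + f(26)) = ½(0.0204082 + 0.00147929) = 0.0109437.
So far: 0.115339.
k=1: B_{2}/(2)! × [f^{(1)}(26) − f^{(1)}(7)] = 1/12 × (-0.000113792 − (-0.00583090)) = 0.000476426.
Running total after k=1: 0.115816.
k=2: B_{4}/(4)! × [f^{(3)}(26) − f^{(3)}(7)] = −1/720 × (-2.01997e-06 − (-0.00142798)) = -1.98050e-06.
Running total after k=2: 0.115814.
k=3: B_{6}/(6)! × [f^{(5)}(26) − f^{(5)}(7)] = 1/30240 × (-8.96436e-08 − (-0.000874271)) = 2.89081e-08.
Running total after k=3: 0.115814.
k=4: B_{8}/(8)! × [f^{(7)}(26) − f^{(7)}(7)] = −1/1209600 × (-7.42609e-09 − (-0.000999167)) = -8.26025e-10.

S_4 ≈ 0.115814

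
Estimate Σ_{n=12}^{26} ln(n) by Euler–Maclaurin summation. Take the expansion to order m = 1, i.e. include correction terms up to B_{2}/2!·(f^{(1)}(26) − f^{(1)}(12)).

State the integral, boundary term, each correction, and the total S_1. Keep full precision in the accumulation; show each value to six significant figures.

The integral term ∫_12^26 ln(x) dx = 40.8916.
½[f(12) + f(26)] = ½[2.48491 + 3.25810] = 2.87150.
So far: 43.7631.
Correction k=1: B_{2}/2! · (f^{(1)}(26) − f^{(1)}(12)) = 1/12 · (0.0384615 − 0.0833333) = -0.00373932.

S_1 ≈ 43.7594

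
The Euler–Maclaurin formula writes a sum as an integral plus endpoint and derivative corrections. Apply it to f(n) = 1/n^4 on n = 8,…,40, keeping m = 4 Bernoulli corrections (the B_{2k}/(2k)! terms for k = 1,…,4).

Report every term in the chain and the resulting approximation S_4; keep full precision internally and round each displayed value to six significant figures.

S_4 ≈ 0.000778190

∫_8^40 1/x^4 dx evaluates to 0.000645833.
½[f(8) + f(40)] = ½[0.000244141 + 3.90625e-07] = 0.000122266.
So far: 0.000768099.
k=1: B_{2}/(2)! × [f^{(1)}(40) − f^{(1)}(8)] = 1/12 × (-3.90625e-08 − (-0.000122070)) = 1.01693e-05.
Partial sum through k=1: 0.000778268.
k=2: B_{4}/(4)! × [f^{(3)}(40) − f^{(3)}(8)] = −1/720 × (-7.32422e-10 − (-5.72205e-05)) = -7.94718e-08.
Partial sum through k=2: 0.000778189.
k=3: B_{6}/(6)! × [f^{(5)}(40) − f^{(5)}(8)] = 1/30240 × (-2.56348e-11 − (-5.00679e-05)) = 1.65568e-09.
Partial sum through k=3: 0.000778190.
k=4: B_{8}/(8)! × [f^{(7)}(40) − f^{(7)}(8)] = −1/1209600 × (-1.44196e-12 − (-7.04080e-05)) = -5.82077e-11.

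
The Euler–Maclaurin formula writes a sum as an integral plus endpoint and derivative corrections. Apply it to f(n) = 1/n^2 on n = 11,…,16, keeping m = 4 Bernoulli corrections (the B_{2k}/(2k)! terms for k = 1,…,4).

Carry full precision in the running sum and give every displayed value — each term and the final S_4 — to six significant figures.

S_4 ≈ 0.0345788

The integral term ∫_11^16 1/x^2 dx = 0.0284091.
½[f(11) + f(16)] = ½[0.00826446 + 0.00390625] = 0.00608536.
Integral + boundary = 0.0344944.
Order-1 term: 1/12 · (-0.000488281 − (-0.00150263)) = 8.45290e-05.
Running total after k=1: 0.0345790.
Order-2 term: −1/720 · (-2.28882e-05 − (-0.000149021)) = -1.75185e-07.
Running total after k=2: 0.0345788.
Order-3 term: 1/30240 · (-2.68221e-06 − (-3.69474e-05)) = 1.13311e-09.
Running total after k=3: 0.0345788.
Order-4 term: −1/1209600 · (-5.86733e-07 − (-1.70996e-05)) = -1.36515e-11.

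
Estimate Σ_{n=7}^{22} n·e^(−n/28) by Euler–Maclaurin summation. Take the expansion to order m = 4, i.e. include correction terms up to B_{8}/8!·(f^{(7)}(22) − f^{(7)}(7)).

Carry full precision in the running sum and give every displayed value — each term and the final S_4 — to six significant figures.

∫_7^22 x·e^(−x/28) dx evaluates to 125.113.
Endpoint term: (f(7) + f(22))/2 = (5.45161 + 10.0275)/2 = 7.73954.
So far: 132.853.
Correction k=1: B_{2}/2! · (f^{(1)}(22) − f^{(1)}(7)) = 1/12 · (0.0976701 − 0.584101) = -0.0405359.
Partial sum through k=1: 132.812.
Correction k=2: B_{4}/4! · (f^{(3)}(22) − f^{(3)}(7)) = −1/720 · (0.00128732 − 0.00273176) = 2.00617e-06.
Partial sum through k=2: 132.812.
Correction k=3: B_{6}/6! · (f^{(5)}(22) − f^{(5)}(7)) = 1/30240 · (3.12508e-06 − 6.01849e-06) = -9.56819e-11.
Partial sum through k=3: 132.812.
Correction k=4: B_{8}/8! · (f^{(7)}(22) − f^{(7)}(7)) = −1/1209600 · (5.87776e-09 − 1.09089e-08) = 4.15936e-15.

S_4 ≈ 132.812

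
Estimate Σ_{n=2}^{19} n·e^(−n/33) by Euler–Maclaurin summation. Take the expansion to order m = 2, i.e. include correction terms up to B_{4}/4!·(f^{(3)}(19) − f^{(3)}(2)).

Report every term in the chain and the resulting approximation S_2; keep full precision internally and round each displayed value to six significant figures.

S_2 ≈ 128.438

∫_2^19 x·e^(−x/33) dx evaluates to 122.209.
Endpoint term: (f(2) + f(19))/2 = (1.88239 + 10.6833)/2 = 6.28284.
Running total after boundary: 128.492.
Correction k=1: B_{2}/2! · (f^{(1)}(19) − f^{(1)}(2)) = 1/12 · (0.238542 − 0.884152) = -0.0538008.
Partial sum through k=1: 128.438.
Correction k=2: B_{4}/4! · (f^{(3)}(19) − f^{(3)}(2)) = −1/720 · (0.00125170 − 0.00254044) = 1.78992e-06.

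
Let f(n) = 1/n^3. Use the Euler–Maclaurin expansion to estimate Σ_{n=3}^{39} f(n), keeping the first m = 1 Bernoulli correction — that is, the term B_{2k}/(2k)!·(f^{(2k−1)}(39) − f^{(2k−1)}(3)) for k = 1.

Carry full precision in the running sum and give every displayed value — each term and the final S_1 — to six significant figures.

The integral term ∫_3^39 1/x^3 dx = 0.0552268.
Boundary: ½(f(3) + f(39)) = ½(0.0370370 + 1.68580e-05) = 0.0185269.
So far: 0.0737538.
k=1: B_{2}/(2)! × [f^{(1)}(39) − f^{(1)}(3)] = 1/12 × (-1.29677e-06 − (-0.0370370)) = 0.00308631.

S_1 ≈ 0.0768401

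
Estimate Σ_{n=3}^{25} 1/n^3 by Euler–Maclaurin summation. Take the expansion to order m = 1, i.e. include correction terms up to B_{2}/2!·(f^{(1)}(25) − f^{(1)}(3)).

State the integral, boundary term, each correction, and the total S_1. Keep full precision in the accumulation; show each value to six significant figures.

S_1 ≈ 0.0763919

∫_3^25 1/x^3 dx evaluates to 0.0547556.
Boundary: ½(f(3) + f(25)) = ½(0.0370370 + 6.40000e-05) = 0.0185505.
Integral + boundary = 0.0733061.
Correction k=1: B_{2}/2! · (f^{(1)}(25) − f^{(1)}(3)) = 1/12 · (-7.68000e-06 − (-0.0370370)) = 0.00308578.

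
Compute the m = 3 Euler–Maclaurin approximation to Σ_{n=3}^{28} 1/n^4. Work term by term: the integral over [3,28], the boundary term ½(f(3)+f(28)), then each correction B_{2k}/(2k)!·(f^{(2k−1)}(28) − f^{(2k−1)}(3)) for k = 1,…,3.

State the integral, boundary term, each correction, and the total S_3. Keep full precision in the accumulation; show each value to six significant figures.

∫_3^28 1/x^4 dx evaluates to 0.0123305.
Boundary: ½(f(3) + f(28)) = ½(0.0123457 + 1.62693e-06) = 0.00617365.
So far: 0.0185041.
Correction k=1: B_{2}/2! · (f^{(1)}(28) − f^{(1)}(3)) = 1/12 · (-2.32418e-07 − (-0.0164609)) = 0.00137172.
Running total after k=1: 0.0198759.
Correction k=2: B_{4}/4! · (f^{(3)}(28) − f^{(3)}(3)) = −1/720 · (-8.89355e-09 − (-0.0548697)) = -7.62079e-05.
Running total after k=2: 0.0197997.
Correction k=3: B_{6}/6! · (f^{(5)}(28) − f^{(5)}(3)) = 1/30240 · (-6.35253e-10 − (-0.341411)) = 1.12901e-05.

S_3 ≈ 0.0198110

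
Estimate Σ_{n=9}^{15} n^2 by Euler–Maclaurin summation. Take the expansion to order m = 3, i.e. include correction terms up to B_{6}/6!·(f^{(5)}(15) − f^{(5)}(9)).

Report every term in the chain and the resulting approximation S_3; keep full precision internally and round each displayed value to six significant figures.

Integral: ∫_9^15 x^2 dx = 882.000.
Endpoint term: (f(9) + f(15))/2 = (81.0000 + 225.000)/2 = 153.000.
Integral + boundary = 1035.00.
Correction k=1: B_{2}/2! · (f^{(1)}(15) − f^{(1)}(9)) = 1/12 · (30.0000 − 18.0000) = 1.00000.
Running total after k=1: 1036.00.
Correction k=2: B_{4}/4! · (f^{(3)}(15) − f^{(3)}(9)) = −1/720 · (0.00000 − 0.00000) = 0.00000.
Running total after k=2: 1036.00.
Correction k=3: B_{6}/6! · (f^{(5)}(15) − f^{(5)}(9)) = 1/30240 · (0.00000 − 0.00000) = 0.00000.

S_3 ≈ 1036.00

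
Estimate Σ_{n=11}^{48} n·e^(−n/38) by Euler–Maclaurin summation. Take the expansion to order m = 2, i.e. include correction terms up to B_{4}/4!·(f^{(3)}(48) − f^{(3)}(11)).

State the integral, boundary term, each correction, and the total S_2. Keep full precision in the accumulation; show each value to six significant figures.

The integral term ∫_11^48 x·e^(−x/38) dx = 469.942.
½[f(11) + f(48)] = ½[8.23523 + 13.5725] = 10.9038.
Integral + boundary = 480.845.
Correction k=1: B_{2}/2! · (f^{(1)}(48) − f^{(1)}(11)) = 1/12 · (-0.0744104 − 0.531941) = -0.0505293.
Partial sum through k=1: 480.795.
Correction k=2: B_{4}/4! · (f^{(3)}(48) − f^{(3)}(11)) = −1/720 · (0.000340103 − 0.00140530) = 1.47944e-06.

S_2 ≈ 480.795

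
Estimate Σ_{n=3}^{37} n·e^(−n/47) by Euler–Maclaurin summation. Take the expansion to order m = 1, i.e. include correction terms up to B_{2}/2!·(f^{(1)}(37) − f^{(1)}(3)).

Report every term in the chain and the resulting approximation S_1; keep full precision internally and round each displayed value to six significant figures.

The integral term ∫_3^37 x·e^(−x/47) dx = 407.945.
Boundary: ½(f(3) + f(37)) = ½(2.81449 + 16.8388) = 9.82663.
Integral + boundary = 417.772.
Correction k=1: B_{2}/2! · (f^{(1)}(37) − f^{(1)}(3)) = 1/12 · (0.0968302 − 0.878282) = -0.0651210.

S_1 ≈ 417.706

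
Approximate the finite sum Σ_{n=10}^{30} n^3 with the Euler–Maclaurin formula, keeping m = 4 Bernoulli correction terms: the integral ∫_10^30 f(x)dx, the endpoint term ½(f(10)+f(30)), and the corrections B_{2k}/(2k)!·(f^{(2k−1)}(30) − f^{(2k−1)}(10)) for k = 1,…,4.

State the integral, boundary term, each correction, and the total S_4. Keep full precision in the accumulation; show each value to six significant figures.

∫_10^30 x^3 dx evaluates to 200000.
Endpoint term: (f(10) + f(30))/2 = (1000.00 + 27000.0)/2 = 14000.0.
So far: 214000.
Order-1 term: 1/12 · (2700.00 − 300.000) = 200.000.
After k=1: 214200.
Order-2 term: −1/720 · (6.00000 − 6.00000) = 0.00000.
After k=2: 214200.
Order-3 term: 1/30240 · (0.00000 − 0.00000) = 0.00000.
After k=3: 214200.
Order-4 term: −1/1209600 · (0.00000 − 0.00000) = 0.00000.

S_4 ≈ 214200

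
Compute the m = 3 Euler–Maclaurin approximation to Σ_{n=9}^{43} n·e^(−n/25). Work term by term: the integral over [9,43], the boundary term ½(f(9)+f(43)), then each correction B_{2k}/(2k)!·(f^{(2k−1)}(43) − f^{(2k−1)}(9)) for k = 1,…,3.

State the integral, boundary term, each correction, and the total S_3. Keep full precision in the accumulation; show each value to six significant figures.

Integral: ∫_9^43 x·e^(−x/25) dx = 288.612.
Endpoint term: (f(9) + f(43))/2 = (6.27909 + 7.69984)/2 = 6.98947.
So far: 295.602.
Order-1 term: 1/12 · (-0.128928 − 0.446513) = -0.0479534.
After k=1: 295.554.
Order-2 term: −1/720 · (0.000366727 − 0.00294698) = 3.58369e-06.
After k=2: 295.554.
Order-3 term: 1/30240 · (1.50358e-06 − 8.28728e-06) = -2.24329e-10.

S_3 ≈ 295.554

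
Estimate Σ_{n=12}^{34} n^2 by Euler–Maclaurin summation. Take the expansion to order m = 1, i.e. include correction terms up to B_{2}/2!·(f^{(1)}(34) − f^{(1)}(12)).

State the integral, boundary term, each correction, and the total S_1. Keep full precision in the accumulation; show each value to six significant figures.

S_1 ≈ 13179.0

∫_12^34 x^2 dx evaluates to 12525.3.
Endpoint term: (f(12) + f(34))/2 = (144.000 + 1156.00)/2 = 650.000.
Integral + boundary = 13175.3.
k=1: B_{2}/(2)! × [f^{(1)}(34) − f^{(1)}(12)] = 1/12 × (68.0000 − 24.0000) = 3.66667.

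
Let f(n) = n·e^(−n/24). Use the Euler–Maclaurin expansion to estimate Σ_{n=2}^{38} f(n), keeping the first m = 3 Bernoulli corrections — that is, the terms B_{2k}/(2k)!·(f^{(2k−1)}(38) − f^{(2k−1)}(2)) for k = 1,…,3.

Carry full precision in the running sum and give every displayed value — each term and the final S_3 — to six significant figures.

S_3 ≈ 273.377

∫_2^38 x·e^(−x/24) dx evaluates to 268.637.
Endpoint term: (f(2) + f(38))/2 = (1.84009 + 7.80101)/2 = 4.82055.
Running total after boundary: 273.457.
Order-1 term: 1/12 · (-0.119752 − 0.843374) = -0.0802605.
Running total after k=1: 273.377.
Order-2 term: −1/720 · (0.000504908 − 0.00465879) = 5.76928e-06.
Running total after k=2: 273.377.
Order-3 term: 1/30240 · (2.11410e-06 − 1.36344e-05) = -3.80961e-10.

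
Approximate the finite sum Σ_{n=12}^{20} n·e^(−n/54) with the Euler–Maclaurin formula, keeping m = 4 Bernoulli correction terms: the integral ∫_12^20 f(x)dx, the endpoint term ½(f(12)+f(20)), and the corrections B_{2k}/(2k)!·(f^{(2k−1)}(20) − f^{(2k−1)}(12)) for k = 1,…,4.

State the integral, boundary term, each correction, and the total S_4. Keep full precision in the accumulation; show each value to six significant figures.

Integral: ∫_12^20 x·e^(−x/54) dx = 94.6758.
½[f(12) + f(20)] = ½[9.60885 + 13.8096] = 11.7092.
So far: 106.385.
Correction k=1: B_{2}/2! · (f^{(1)}(20) − f^{(1)}(12)) = 1/12 · (0.434746 − 0.622796) = -0.0156708.
After k=1: 106.369.
Correction k=2: B_{4}/4! · (f^{(3)}(20) − f^{(3)}(12)) = −1/720 · (0.000622669 − 0.000762781) = 1.94601e-07.
After k=2: 106.369.
Correction k=3: B_{6}/6! · (f^{(5)}(20) − f^{(5)}(12)) = 1/30240 · (3.75942e-07 − 4.49926e-07) = -2.44654e-12.
After k=3: 106.369.
Correction k=4: B_{8}/8! · (f^{(7)}(20) − f^{(7)}(12)) = −1/1209600 · (1.84619e-10 − 2.18884e-10) = 2.83277e-17.

S_4 ≈ 106.369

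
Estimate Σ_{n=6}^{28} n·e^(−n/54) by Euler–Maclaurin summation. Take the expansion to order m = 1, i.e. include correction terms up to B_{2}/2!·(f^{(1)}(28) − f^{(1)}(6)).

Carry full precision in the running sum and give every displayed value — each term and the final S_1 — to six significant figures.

S_1 ≈ 273.817

∫_6^28 x·e^(−x/54) dx evaluates to 262.839.
Endpoint term: (f(6) + f(28))/2 = (5.36904 + 16.6713)/2 = 11.0201.
Running total after boundary: 273.860.
k=1: B_{2}/(2)! × [f^{(1)}(28) − f^{(1)}(6)] = 1/12 × (0.286675 − 0.795413) = -0.0423948.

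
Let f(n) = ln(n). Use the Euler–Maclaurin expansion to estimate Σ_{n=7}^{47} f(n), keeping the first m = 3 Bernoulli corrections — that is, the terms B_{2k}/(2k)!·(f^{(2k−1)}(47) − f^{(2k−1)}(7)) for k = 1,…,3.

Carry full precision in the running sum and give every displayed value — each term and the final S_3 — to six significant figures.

S_3 ≈ 130.223

∫_7^47 ln(x) dx evaluates to 127.336.
½[f(7) + f(47)] = ½[1.94591 + 3.85015] = 2.89803.
Integral + boundary = 130.234.
k=1: B_{2}/(2)! × [f^{(1)}(47) − f^{(1)}(7)] = 1/12 × (0.0212766 − 0.142857) = -0.0101317.
Running total after k=1: 130.223.
k=2: B_{4}/(4)! × [f^{(3)}(47) − f^{(3)}(7)] = −1/720 × (1.92636e-05 − 0.00583090) = 8.07172e-06.
Running total after k=2: 130.223.
k=3: B_{6}/(6)! × [f^{(5)}(47) − f^{(5)}(7)] = 1/30240 × (1.04646e-07 − 0.00142798) = -4.72180e-08.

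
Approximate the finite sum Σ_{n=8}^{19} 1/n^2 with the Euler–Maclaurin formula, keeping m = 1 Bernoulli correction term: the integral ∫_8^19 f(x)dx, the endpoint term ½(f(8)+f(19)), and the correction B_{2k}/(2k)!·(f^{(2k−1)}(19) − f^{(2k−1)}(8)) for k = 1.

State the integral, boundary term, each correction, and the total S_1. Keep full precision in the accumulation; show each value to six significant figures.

∫_8^19 1/x^2 dx evaluates to 0.0723684.
½[f(8) + f(19)] = ½[0.0156250 + 0.00277008] = 0.00919754.
Integral + boundary = 0.0815660.
Correction k=1: B_{2}/2! · (f^{(1)}(19) − f^{(1)}(8)) = 1/12 · (-0.000291588 − (-0.00390625)) = 0.000301222.

S_1 ≈ 0.0818672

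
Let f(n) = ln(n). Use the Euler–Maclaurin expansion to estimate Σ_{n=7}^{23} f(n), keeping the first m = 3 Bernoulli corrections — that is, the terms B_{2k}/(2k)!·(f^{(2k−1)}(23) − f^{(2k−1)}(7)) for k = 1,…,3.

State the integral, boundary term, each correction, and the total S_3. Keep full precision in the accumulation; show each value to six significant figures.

S_3 ≈ 45.0274

The integral term ∫_7^23 ln(x) dx = 42.4950.
½[f(7) + f(23)] = ½[1.94591 + 3.13549] = 2.54070.
Running total after boundary: 45.0357.
k=1: B_{2}/(2)! × [f^{(1)}(23) − f^{(1)}(7)] = 1/12 × (0.0434783 − 0.142857) = -0.00828157.
After k=1: 45.0274.
k=2: B_{4}/(4)! × [f^{(3)}(23) − f^{(3)}(7)] = −1/720 × (0.000164379 − 0.00583090) = 7.87017e-06.
After k=2: 45.0274.
k=3: B_{6}/(6)! × [f^{(5)}(23) − f^{(5)}(7)] = 1/30240 × (3.72883e-06 − 0.00142798) = -4.70981e-08.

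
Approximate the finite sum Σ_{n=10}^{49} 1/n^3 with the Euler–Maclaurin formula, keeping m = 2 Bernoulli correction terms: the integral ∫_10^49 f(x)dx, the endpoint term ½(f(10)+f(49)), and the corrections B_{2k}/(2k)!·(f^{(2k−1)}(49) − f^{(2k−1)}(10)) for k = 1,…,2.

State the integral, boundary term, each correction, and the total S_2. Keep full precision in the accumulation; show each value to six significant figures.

S_2 ≈ 0.00532088

∫_10^49 1/x^3 dx evaluates to 0.00479175.
Endpoint term: (f(10) + f(49))/2 = (0.00100000 + 8.49986e-06)/2 = 0.000504250.
So far: 0.00529600.
Correction k=1: B_{2}/2! · (f^{(1)}(49) − f^{(1)}(10)) = 1/12 · (-5.20400e-07 − (-0.000300000)) = 2.49566e-05.
Partial sum through k=1: 0.00532096.
Correction k=2: B_{4}/4! · (f^{(3)}(49) − f^{(3)}(10)) = −1/720 · (-4.33486e-09 − (-6.00000e-05)) = -8.33273e-08.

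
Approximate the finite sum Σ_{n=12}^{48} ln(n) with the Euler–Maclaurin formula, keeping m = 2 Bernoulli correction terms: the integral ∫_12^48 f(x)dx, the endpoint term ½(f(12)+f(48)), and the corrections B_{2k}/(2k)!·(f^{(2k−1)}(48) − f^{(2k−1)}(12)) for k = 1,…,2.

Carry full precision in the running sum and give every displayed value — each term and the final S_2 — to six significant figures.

∫_12^48 ln(x) dx evaluates to 119.999.
Boundary: ½(f(12) + f(48)) = ½(2.48491 + 3.87120) = 3.17805.
Running total after boundary: 123.177.
Order-1 term: 1/12 · (0.0208333 − 0.0833333) = -0.00520833.
Running total after k=1: 123.172.
Order-2 term: −1/720 · (1.80845e-05 − 0.00115741) = 1.58239e-06.

S_2 ≈ 123.172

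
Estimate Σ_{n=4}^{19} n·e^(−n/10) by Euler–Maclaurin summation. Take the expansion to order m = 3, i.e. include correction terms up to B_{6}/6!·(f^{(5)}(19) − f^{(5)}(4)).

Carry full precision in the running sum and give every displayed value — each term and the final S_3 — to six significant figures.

S_3 ≈ 53.1867

The integral term ∫_4^19 x·e^(−x/10) dx = 50.4699.
½[f(4) + f(19)] = ½[2.68128 + 2.84180] = 2.76154.
Integral + boundary = 53.2314.
Order-1 term: 1/12 · (-0.134612 − 0.402192) = -0.0447336.
After k=1: 53.1867.
Order-2 term: −1/720 · (0.00164525 − 0.0174283) = 2.19209e-05.
After k=2: 53.1867.
Order-3 term: 1/30240 · (4.63663e-05 − 0.000308347) = -8.66339e-09.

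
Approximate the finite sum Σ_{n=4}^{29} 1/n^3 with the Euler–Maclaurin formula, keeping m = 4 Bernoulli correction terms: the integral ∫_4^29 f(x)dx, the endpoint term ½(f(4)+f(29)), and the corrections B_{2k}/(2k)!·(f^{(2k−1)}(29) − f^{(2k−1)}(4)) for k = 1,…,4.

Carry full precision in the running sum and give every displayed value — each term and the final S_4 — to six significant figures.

S_4 ≈ 0.0394455

∫_4^29 1/x^3 dx evaluates to 0.0306555.
Endpoint term: (f(4) + f(29))/2 = (0.0156250 + 4.10021e-05)/2 = 0.00783300.
Running total after boundary: 0.0384885.
Order-1 term: 1/12 · (-4.24160e-06 − (-0.0117188)) = 0.000976209.
Partial sum through k=1: 0.0394647.
Order-2 term: −1/720 · (-1.00870e-07 − (-0.0146484)) = -2.03449e-05.
Partial sum through k=2: 0.0394443.
Order-3 term: 1/30240 · (-5.03752e-09 − (-0.0384521)) = 1.27157e-06.
Partial sum through k=3: 0.0394456.
Order-4 term: −1/1209600 · (-4.31274e-10 − (-0.173035)) = -1.43051e-07.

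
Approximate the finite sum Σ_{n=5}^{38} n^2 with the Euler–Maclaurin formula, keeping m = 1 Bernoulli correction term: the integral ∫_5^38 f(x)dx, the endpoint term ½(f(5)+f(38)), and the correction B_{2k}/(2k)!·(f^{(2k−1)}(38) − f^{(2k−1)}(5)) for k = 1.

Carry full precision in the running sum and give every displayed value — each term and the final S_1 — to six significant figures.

∫_5^38 x^2 dx evaluates to 18249.0.
Endpoint term: (f(5) + f(38))/2 = (25.0000 + 1444.00)/2 = 734.500.
So far: 18983.5.
k=1: B_{2}/(2)! × [f^{(1)}(38) − f^{(1)}(5)] = 1/12 × (76.0000 − 10.0000) = 5.50000.

S_1 ≈ 18989.0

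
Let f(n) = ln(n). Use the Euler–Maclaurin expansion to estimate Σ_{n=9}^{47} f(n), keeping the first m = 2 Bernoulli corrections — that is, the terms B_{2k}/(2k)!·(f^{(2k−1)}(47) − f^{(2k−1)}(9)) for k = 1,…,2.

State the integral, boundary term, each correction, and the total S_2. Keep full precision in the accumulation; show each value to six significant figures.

S_2 ≈ 126.198

∫_9^47 ln(x) dx evaluates to 123.182.
½[f(9) + f(47)] = ½[2.19722 + 3.85015] = 3.02369.
So far: 126.206.
Order-1 term: 1/12 · (0.0212766 − 0.111111) = -0.00748621.
After k=1: 126.198.
Order-2 term: −1/720 · (1.92636e-05 − 0.00274348) = 3.78364e-06.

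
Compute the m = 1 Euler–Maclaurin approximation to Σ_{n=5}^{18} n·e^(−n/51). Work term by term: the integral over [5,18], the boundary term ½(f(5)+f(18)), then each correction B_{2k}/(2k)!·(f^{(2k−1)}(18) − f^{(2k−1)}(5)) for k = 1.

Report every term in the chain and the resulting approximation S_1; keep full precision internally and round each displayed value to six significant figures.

S_1 ≈ 125.333

Integral: ∫_5^18 x·e^(−x/51) dx = 116.773.
Endpoint term: (f(5) + f(18))/2 = (4.53307 + 12.6471)/2 = 8.59010.
Integral + boundary = 125.363.
Order-1 term: 1/12 · (0.454636 − 0.817730) = -0.0302578.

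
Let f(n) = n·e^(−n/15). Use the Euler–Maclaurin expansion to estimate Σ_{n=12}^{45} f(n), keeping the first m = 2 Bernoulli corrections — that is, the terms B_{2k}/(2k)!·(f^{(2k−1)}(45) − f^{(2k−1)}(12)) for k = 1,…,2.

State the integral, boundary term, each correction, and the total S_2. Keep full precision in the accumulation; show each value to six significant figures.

∫_12^45 x·e^(−x/15) dx evaluates to 137.170.
Endpoint term: (f(12) + f(45))/2 = (5.39195 + 2.24042)/2 = 3.81618.
So far: 140.986.
Correction k=1: B_{2}/2! · (f^{(1)}(45) − f^{(1)}(12)) = 1/12 · (-0.0995741 − 0.0898658) = -0.0157867.
Partial sum through k=1: 140.970.
Correction k=2: B_{4}/4! · (f^{(3)}(45) − f^{(3)}(12)) = −1/720 · (0.00000 − 0.00439344) = 6.10200e-06.

S_2 ≈ 140.970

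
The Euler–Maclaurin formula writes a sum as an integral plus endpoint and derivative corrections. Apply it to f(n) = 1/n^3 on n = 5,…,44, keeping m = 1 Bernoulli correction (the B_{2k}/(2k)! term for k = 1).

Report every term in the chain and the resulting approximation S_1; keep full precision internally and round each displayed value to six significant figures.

The integral term ∫_5^44 1/x^3 dx = 0.0197417.
Endpoint term: (f(5) + f(44))/2 = (0.00800000 + 1.17393e-05)/2 = 0.00400587.
So far: 0.0237476.
Correction k=1: B_{2}/2! · (f^{(1)}(44) − f^{(1)}(5)) = 1/12 · (-8.00406e-07 − (-0.00480000)) = 0.000399933.

S_1 ≈ 0.0241475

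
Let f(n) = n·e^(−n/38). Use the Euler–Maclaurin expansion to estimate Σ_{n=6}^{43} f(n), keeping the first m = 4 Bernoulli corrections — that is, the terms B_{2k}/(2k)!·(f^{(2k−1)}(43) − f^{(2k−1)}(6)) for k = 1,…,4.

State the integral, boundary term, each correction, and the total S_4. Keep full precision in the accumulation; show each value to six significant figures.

S_4 ≈ 444.492

∫_6^43 x·e^(−x/38) dx evaluates to 435.059.
Endpoint term: (f(6) + f(43))/2 = (5.12364 + 13.8685)/2 = 9.49608.
So far: 444.556.
k=1: B_{2}/(2)! × [f^{(1)}(43) − f^{(1)}(6)] = 1/12 × (-0.0424373 − 0.719107) = -0.0634620.
After k=1: 444.492.
k=2: B_{4}/(4)! × [f^{(3)}(43) − f^{(3)}(6)] = −1/720 × (0.000417320 − 0.00168074) = 1.75475e-06.
After k=2: 444.492.
k=3: B_{6}/(6)! × [f^{(5)}(43) − f^{(5)}(6)] = 1/30240 × (5.98358e-07 − 1.98302e-06) = -4.57891e-11.
After k=3: 444.492.
k=4: B_{8}/(8)! × [f^{(7)}(43) − f^{(7)}(6)] = −1/1209600 × (6.28610e-10 − 1.94051e-09) = 1.08457e-15.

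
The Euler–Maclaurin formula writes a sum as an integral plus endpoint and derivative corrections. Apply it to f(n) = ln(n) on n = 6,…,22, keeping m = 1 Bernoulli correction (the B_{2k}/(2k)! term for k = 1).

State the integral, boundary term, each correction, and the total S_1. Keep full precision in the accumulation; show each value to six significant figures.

∫_6^22 ln(x) dx evaluates to 41.2524.
½[f(6) + f(22)] = ½[1.79176 + 3.09104] = 2.44140.
Running total after boundary: 43.6938.
Order-1 term: 1/12 · (0.0454545 − 0.166667) = -0.0101010.

S_1 ≈ 43.6837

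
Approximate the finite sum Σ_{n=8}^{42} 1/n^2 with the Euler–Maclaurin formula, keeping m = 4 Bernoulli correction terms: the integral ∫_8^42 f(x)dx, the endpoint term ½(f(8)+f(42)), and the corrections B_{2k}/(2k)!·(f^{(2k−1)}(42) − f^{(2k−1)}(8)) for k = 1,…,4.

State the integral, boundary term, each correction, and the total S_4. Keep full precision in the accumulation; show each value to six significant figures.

∫_8^42 1/x^2 dx evaluates to 0.101190.
½[f(8) + f(42)] = ½[0.0156250 + 0.000566893] = 0.00809595.
Running total after boundary: 0.109286.
Order-1 term: 1/12 · (-2.69949e-05 − (-0.00390625)) = 0.000323271.
Running total after k=1: 0.109610.
Order-2 term: −1/720 · (-1.83639e-07 − (-0.000732422)) = -1.01700e-06.
Running total after k=2: 0.109609.
Order-3 term: 1/30240 · (-3.12311e-09 − (-0.000343323)) = 1.13532e-08.
Running total after k=3: 0.109609.
Order-4 term: −1/1209600 · (-9.91464e-11 − (-0.000300407)) = -2.48353e-10.

S_4 ≈ 0.109609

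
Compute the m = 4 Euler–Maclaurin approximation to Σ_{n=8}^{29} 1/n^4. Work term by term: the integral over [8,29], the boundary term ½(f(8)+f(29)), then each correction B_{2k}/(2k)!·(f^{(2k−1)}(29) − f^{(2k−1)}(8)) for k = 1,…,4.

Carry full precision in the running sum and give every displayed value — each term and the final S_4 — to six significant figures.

S_4 ≈ 0.000770230

The integral term ∫_8^29 1/x^4 dx = 0.000637374.
½[f(8) + f(29)] = ½[0.000244141 + 1.41387e-06] = 0.000122777.
Integral + boundary = 0.000760152.
k=1: B_{2}/(2)! × [f^{(1)}(29) − f^{(1)}(8)] = 1/12 × (-1.95016e-07 − (-0.000122070)) = 1.01563e-05.
After k=1: 0.000770308.
k=2: B_{4}/(4)! × [f^{(3)}(29) − f^{(3)}(8)] = −1/720 × (-6.95657e-09 − (-5.72205e-05)) = -7.94632e-08.
After k=2: 0.000770228.
k=3: B_{6}/(6)! × [f^{(5)}(29) − f^{(5)}(8)] = 1/30240 × (-4.63220e-10 − (-5.00679e-05)) = 1.65567e-09.
After k=3: 0.000770230.
k=4: B_{8}/(8)! × [f^{(7)}(29) − f^{(7)}(8)] = −1/1209600 × (-4.95717e-11 − (-7.04080e-05)) = -5.82076e-11.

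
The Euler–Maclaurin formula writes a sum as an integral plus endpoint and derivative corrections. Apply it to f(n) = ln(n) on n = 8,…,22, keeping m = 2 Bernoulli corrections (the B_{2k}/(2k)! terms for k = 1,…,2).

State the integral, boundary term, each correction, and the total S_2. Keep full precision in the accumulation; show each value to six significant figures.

S_2 ≈ 39.9460

Integral: ∫_8^22 ln(x) dx = 37.3674.
Endpoint term: (f(8) + f(22))/2 = (2.07944 + 3.09104)/2 = 2.58524.
Integral + boundary = 39.9526.
Correction k=1: B_{2}/2! · (f^{(1)}(22) − f^{(1)}(8)) = 1/12 · (0.0454545 − 0.125000) = -0.00662879.
Partial sum through k=1: 39.9460.
Correction k=2: B_{4}/4! · (f^{(3)}(22) − f^{(3)}(8)) = −1/720 · (0.000187829 − 0.00390625) = 5.16447e-06.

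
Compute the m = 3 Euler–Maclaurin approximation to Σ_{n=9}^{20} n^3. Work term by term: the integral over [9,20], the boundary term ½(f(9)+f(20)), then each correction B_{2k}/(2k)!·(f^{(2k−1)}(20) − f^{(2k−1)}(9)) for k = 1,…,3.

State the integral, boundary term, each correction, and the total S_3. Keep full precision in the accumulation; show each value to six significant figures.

S_3 ≈ 42804.0

∫_9^20 x^3 dx evaluates to 38359.8.
Boundary: ½(f(9) + f(20)) = ½(729.000 + 8000.00) = 4364.50.
Integral + boundary = 42724.2.
Order-1 term: 1/12 · (1200.00 − 243.000) = 79.7500.
Partial sum through k=1: 42804.0.
Order-2 term: −1/720 · (6.00000 − 6.00000) = 0.00000.
Partial sum through k=2: 42804.0.
Order-3 term: 1/30240 · (0.00000 − 0.00000) = 0.00000.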